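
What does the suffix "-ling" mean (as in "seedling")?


Suffix: -ling
Example: seedling (seed + -ling)
Meaning = small / young


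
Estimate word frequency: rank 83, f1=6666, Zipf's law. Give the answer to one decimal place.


Zipf's law: f(r) = f(1) / r
f(1) = 6666
f(83) = 6666 / 83
= 80.3 occurrences


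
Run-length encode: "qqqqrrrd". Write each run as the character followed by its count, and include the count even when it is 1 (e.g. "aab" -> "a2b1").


String: "qqqqrrrd"
Scanning for consecutive runs:
  'q' x 4
  'r' x 3
  'd' x 1
RLE = "q4r3d1"


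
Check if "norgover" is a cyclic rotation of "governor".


Word: "governor", Candidate: "norgover"
Method: check if candidate is substring of word+word
"governorgovernor" contains "norgover"? Yes
Is rotation = Yes


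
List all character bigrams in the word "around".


Word: "around" (length 6)
Number of bigrams = 6 - 2 + 1 = 5
  Position 0: "ar"
  Position 1: "ro"
  Position 2: "ou"
  Position 3: "un"
  Position 4: "nd"
Bigrams = "ar", "ro", "ou", "un", "nd"


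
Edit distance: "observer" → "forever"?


Word 1: "observer" (length 8)
Word 2: "forever" (length 7)
One optimal edit sequence (insert/delete/substitute each cost 1):
  1. substitute 'o' -> 'f'  (+1)
  2. substitute 'b' -> 'o'  (+1)
  3. substitute 's' -> 'r'  (+1)
  4. keep 'e'
  5. delete 'r'  (+1)
  6. keep 'v'
  7. keep 'e'
  8. keep 'r'
Total edit operations: 4
Edit distance = 4


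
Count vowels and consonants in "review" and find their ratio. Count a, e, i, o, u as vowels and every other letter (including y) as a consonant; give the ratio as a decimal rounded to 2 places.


Word: "review"
Vowels (a,e,i,o,u): 3
Consonants: 3
Ratio = 3/3
= 1.00


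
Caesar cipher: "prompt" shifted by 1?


Word: "prompt"
Shift: 1
Each letter → (letter + shift) mod 26:
  'p' (15) + 1 = 16 → 'q'
  'r' (17) + 1 = 18 → 's'
  'o' (14) + 1 = 15 → 'p'
  'm' (12) + 1 = 13 → 'n'
  'p' (15) + 1 = 16 → 'q'
  't' (19) + 1 = 20 → 'u'
Result = "qspnqu"


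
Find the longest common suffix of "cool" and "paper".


Word 1: "cool"
Word 2: "paper"
Comparing from end:
  Pos -1: 'l' != 'r' (stop)
LCS = "" (length 0)


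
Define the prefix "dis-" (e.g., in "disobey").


Prefix: dis-
Example: disobey (dis- + obey)
Meaning = not / opposite


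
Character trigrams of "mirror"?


Word: "mirror" (length 6)
Number of trigrams = 6 - 3 + 1 = 4
  Position 0: "mir"
  Position 1: "irr"
  Position 2: "rro"
  Position 3: "ror"
Trigrams = "mir", "irr", "rro", "ror"


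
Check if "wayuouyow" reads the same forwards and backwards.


Word: "wayuouyow"
Reversed: "woyuouyaw"
Forward == Backward? wayuouyow != woyuouyaw
Palindrome = No


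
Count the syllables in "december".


Word: "december"
Syllable breakdown: de | cem | ber
Counting: 3 parts
= 3 syllables


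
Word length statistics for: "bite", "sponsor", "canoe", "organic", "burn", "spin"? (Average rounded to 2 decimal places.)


Lengths: "bite"=4, "sponsor"=7, "canoe"=5, "organic"=7, "burn"=4, "spin"=4
Sum = 31, Count = 6
Average = 31/6 = 5.17
= avg=5.17, min=4, max=7


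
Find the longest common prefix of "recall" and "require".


Word 1: "recall"
Word 2: "require"
Comparing from start:
  Pos 0: 'r' == 'r'
  Pos 1: 'e' == 'e'
  Pos 2: 'c' != 'q' (stop)
LCP = "re" (length 2)


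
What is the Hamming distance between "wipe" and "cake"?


Comparing character by character (same length = 4):
  Pos 0: 'w' vs 'c' !=
  Pos 1: 'i' vs 'a' !=
  Pos 2: 'p' vs 'k' !=
  Pos 3: 'e' vs 'e' =
Hamming distance = 3


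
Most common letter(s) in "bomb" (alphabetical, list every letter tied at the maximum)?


Word: "bomb"
Letter counts:
  'b': 2
  'm': 1
  'o': 1
Maximum count = 2
Most frequent = 'b' (2 times each)


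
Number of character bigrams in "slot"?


Word: "slot" (length 4)
Number of 2-grams = length - 2 + 1 = 4 - 2 + 1
= 3


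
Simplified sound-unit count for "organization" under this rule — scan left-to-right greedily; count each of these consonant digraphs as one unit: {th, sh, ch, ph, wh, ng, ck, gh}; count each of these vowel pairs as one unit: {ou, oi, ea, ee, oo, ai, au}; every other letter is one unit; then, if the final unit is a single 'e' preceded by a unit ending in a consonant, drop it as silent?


Word: "organization" (12 letters)
Left-to-right scan:
  (1) 'o' (letter)
  (2) 'r' (letter)
  (3) 'g' (letter)
  (4) 'a' (letter)
  (5) 'n' (letter)
  (6) 'i' (letter)
  (7) 'z' (letter)
  (8) 'a' (letter)
  (9) 't' (letter)
  (10) 'i' (letter)
  (11) 'o' (letter)
  (12) 'n' (letter)
Units from scan: 12
Sound units = 12 units


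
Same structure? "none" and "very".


Pattern of "none": [0, 1, 0, 2]
Pattern of "very": [0, 1, 2, 3]
Patterns do not match
Same pattern = No


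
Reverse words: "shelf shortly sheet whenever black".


Original: "shelf shortly sheet whenever black"
Words (1..n): shelf | shortly | sheet | whenever | black
Reversed (n..1): black | whenever | sheet | shortly | shelf
Result = "black whenever sheet shortly shelf"


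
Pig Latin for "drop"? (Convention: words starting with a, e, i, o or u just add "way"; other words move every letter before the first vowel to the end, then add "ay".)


Word: "drop"
Starts with consonant(s) → move to end, add 'ay'
Consonant cluster: "dr"
Pig Latin = "opdray"


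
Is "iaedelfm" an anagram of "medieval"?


Word 1: "medieval" → sorted: adeeilmv
Word 2: "iaedelfm" → sorted: adeefilm
Same letters? adeeilmv != adeefilm
Anagram = No


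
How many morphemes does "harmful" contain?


Word: "harmful"
Morphemes: harm | -ful
Each morpheme carries meaning
= 2 morphemes


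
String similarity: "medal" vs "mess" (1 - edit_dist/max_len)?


Word 1: "medal" (length 5)
Word 2: "mess" (length 4)
One optimal edit sequence:
  1. keep 'm'
  2. keep 'e'
  3. delete 'd'  (+1)
  4. substitute 'a' -> 's'  (+1)
  5. substitute 'l' -> 's'  (+1)
Edit distance = 3
Max length = max(5, 4) = 5
Similarity = 1 - 3/5
= 0.4000


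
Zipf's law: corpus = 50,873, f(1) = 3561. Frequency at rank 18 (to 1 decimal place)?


Zipf's law: f(r) = f(1) / r
f(1) = 3561
f(18) = 3561 / 18
= 197.8 occurrences


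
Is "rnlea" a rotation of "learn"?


Word: "learn", Candidate: "rnlea"
Method: check if candidate is substring of word+word
"learnlearn" contains "rnlea"? Yes
Is rotation = Yes


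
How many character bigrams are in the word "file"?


Word: "file" (length 4)
Number of 2-grams = length - 2 + 1 = 4 - 2 + 1
= 3


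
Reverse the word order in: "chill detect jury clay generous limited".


Original: "chill detect jury clay generous limited"
Words (1..n): chill | detect | jury | clay | generous | limited
Reversed (n..1): limited | generous | clay | jury | detect | chill
Result = "limited generous clay jury detect chill"


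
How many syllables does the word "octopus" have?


Word: "octopus"
Syllable breakdown: oc / to / pus
Counting: 3 parts
= 3 syllables


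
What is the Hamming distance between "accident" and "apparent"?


Comparing character by character (same length = 8):
  Pos 0: 'a' vs 'a' =
  Pos 1: 'c' vs 'p' !=
  Pos 2: 'c' vs 'p' !=
  Pos 3: 'i' vs 'a' !=
  Pos 4: 'd' vs 'r' !=
  Pos 5: 'e' vs 'e' =
  Pos 6: 'n' vs 'n' =
  Pos 7: 't' vs 't' =
Hamming distance = 4


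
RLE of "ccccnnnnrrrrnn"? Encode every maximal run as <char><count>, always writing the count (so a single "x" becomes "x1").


String: "ccccnnnnrrrrnn"
Scanning for consecutive runs:
  'c' x 4
  'n' x 4
  'r' x 4
  'n' x 2
RLE = "c4n4r4n2"


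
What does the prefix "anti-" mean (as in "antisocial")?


Prefix: anti-
As in: antisocial -> anti- + social
Meaning = against


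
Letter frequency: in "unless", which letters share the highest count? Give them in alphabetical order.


Word: "unless"
Letter counts:
  'e': 1
  'l': 1
  'n': 1
  's': 2
  'u': 1
Maximum count = 2
Most frequent = 's' (2 times each)


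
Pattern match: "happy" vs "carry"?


Pattern of "happy": [0, 1, 2, 2, 3]
Pattern of "carry": [0, 1, 2, 2, 3]
Patterns match
Same pattern = Yes


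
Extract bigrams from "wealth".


Word: "wealth" (length 6)
Number of bigrams = 6 - 2 + 1 = 5
  Position 0: "we"
  Position 1: "ea"
  Position 2: "al"
  Position 3: "lt"
  Position 4: "th"
Bigrams = "we", "ea", "al", "lt", "th"


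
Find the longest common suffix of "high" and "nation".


Word 1: "high"
Word 2: "nation"
Comparing from end:
  Pos -1: 'h' != 'n' (stop)
LCS = "" (length 0)


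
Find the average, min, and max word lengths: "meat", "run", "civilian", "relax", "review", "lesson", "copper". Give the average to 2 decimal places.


Lengths: "meat"=4, "run"=3, "civilian"=8, "relax"=5, "review"=6, "lesson"=6, "copper"=6
Sum = 38, Count = 7
Average = 38/7 = 5.43
= avg=5.43, min=3, max=8


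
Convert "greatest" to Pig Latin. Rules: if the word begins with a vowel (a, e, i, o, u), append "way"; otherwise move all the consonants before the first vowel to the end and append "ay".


Word: "greatest"
Starts with consonant(s) → move to end, add 'ay'
Consonant cluster: "gr"
Pig Latin = "eatestgray"


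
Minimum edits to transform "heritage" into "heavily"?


Word 1: "heritage" (length 8)
Word 2: "heavily" (length 7)
One optimal edit sequence (insert/delete/substitute each cost 1):
  1. keep 'h'
  2. keep 'e'
  3. delete 'r'  (+1)
  4. substitute 'i' -> 'a'  (+1)
  5. substitute 't' -> 'v'  (+1)
  6. substitute 'a' -> 'i'  (+1)
  7. substitute 'g' -> 'l'  (+1)
  8. substitute 'e' -> 'y'  (+1)
Total edit operations: 6
Edit distance = 6


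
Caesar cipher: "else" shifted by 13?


Word: "else"
Shift: 13
Each letter → (letter + shift) mod 26:
  'e' (4) + 13 = 17 → 'r'
  'l' (11) + 13 = 24 → 'y'
  's' (18) + 13 = 5 → 'f'
  'e' (4) + 13 = 17 → 'r'
Result = "ryfr"


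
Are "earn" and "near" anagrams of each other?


Word 1: "earn" → sorted: aenr
Word 2: "near" → sorted: aenr
Same letters? aenr == aenr
Anagram = Yes


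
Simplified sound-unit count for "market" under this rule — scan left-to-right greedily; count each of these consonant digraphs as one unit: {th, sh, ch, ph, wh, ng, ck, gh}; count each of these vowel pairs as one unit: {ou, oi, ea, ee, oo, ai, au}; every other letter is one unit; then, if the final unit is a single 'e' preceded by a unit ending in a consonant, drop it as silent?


Word: "market" (6 letters)
Left-to-right scan:
  1. 'm' (letter)
  2. 'a' (letter)
  3. 'r' (letter)
  4. 'k' (letter)
  5. 'e' (letter)
  6. 't' (letter)
Units from scan: 6
Sound units = 6 units


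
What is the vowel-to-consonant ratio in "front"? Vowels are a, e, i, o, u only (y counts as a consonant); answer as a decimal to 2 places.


Word: "front"
Vowels (a,e,i,o,u): 1
Consonants: 4
Ratio = 1/4
= 0.25


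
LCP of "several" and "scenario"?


Word 1: "several"
Word 2: "scenario"
Comparing from start:
  Pos 0: 's' == 's'
  Pos 1: 'e' != 'c' (stop)
LCP = "s" (length 1)


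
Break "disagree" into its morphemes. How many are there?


Word: "disagree"
Morphemes: dis- | agree
Each morpheme carries meaning
= 2 morphemes


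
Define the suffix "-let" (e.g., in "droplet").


Suffix: -let
Example: droplet = drop + -let
Meaning = small


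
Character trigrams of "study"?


Word: "study" (length 5)
Number of trigrams = 5 - 3 + 1 = 3
  Position 0: "stu"
  Position 1: "tud"
  Position 2: "udy"
Trigrams = "stu", "tud", "udy"


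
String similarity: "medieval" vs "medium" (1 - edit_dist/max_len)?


Word 1: "medieval" (length 8)
Word 2: "medium" (length 6)
One optimal edit sequence:
  1. keep 'm'
  2. keep 'e'
  3. keep 'd'
  4. keep 'i'
  5. delete 'e'  (+1)
  6. delete 'v'  (+1)
  7. substitute 'a' -> 'u'  (+1)
  8. substitute 'l' -> 'm'  (+1)
Edit distance = 4
Max length = max(8, 6) = 8
Similarity = 1 - 4/8
= 0.5000


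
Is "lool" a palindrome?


Word: "lool"
Reversed: "lool"
Forward == Backward? lool == lool
Palindrome = Yes


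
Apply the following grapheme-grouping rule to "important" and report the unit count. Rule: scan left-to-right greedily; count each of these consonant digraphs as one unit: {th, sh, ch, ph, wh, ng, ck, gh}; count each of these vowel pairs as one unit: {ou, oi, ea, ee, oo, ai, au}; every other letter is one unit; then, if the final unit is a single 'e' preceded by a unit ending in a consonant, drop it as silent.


Word: "important" (9 letters)
Left-to-right scan:
  [1] 'i' (letter)
  [2] 'm' (letter)
  [3] 'p' (letter)
  [4] 'o' (letter)
  [5] 'r' (letter)
  [6] 't' (letter)
  [7] 'a' (letter)
  [8] 'n' (letter)
  [9] 't' (letter)
Units from scan: 9
Sound units = 9 units


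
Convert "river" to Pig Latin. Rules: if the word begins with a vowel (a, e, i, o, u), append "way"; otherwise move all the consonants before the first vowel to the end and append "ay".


Word: "river"
Starts with consonant(s) → move to end, add 'ay'
Consonant cluster: "r"
Pig Latin = "iverray"


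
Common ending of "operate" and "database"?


Word 1: "operate"
Word 2: "database"
Comparing from end:
  Pos -1: 'e' == 'e'
  Pos -2: 't' != 's' (stop)
LCS = "e" (length 1)


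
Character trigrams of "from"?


Word: "from" (length 4)
Number of trigrams = 4 - 3 + 1 = 2
  Position 0: "fro"
  Position 1: "rom"
Trigrams = "fro", "rom"


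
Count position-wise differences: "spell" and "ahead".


Comparing character by character (same length = 5):
  Pos 0: 's' vs 'a' !=
  Pos 1: 'p' vs 'h' !=
  Pos 2: 'e' vs 'e' =
  Pos 3: 'l' vs 'a' !=
  Pos 4: 'l' vs 'd' !=
Hamming distance = 4


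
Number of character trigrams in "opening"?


Word: "opening" (length 7)
Number of 3-grams = length - 3 + 1 = 7 - 3 + 1
= 5


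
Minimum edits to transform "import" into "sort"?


Word 1: "import" (length 6)
Word 2: "sort" (length 4)
One optimal edit sequence (insert/delete/substitute each cost 1):
  1. delete 'i'  (+1)
  2. delete 'm'  (+1)
  3. substitute 'p' -> 's'  (+1)
  4. keep 'o'
  5. keep 'r'
  6. keep 't'
Total edit operations: 3
Edit distance = 3


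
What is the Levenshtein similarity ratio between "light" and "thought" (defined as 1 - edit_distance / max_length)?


Word 1: "light" (length 5)
Word 2: "thought" (length 7)
One optimal edit sequence:
  1. insert 't'  (+1)
  2. insert 'h'  (+1)
  3. substitute 'l' -> 'o'  (+1)
  4. substitute 'i' -> 'u'  (+1)
  5. keep 'g'
  6. keep 'h'
  7. keep 't'
Edit distance = 4
Max length = max(5, 7) = 7
Similarity = 1 - 4/7
= 0.4286


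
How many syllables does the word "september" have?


Word: "september"
Syllable breakdown: sep / tem / ber
Counting: 3 parts
= 3 syllables


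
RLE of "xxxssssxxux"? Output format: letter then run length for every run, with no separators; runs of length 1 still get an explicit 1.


String: "xxxssssxxux"
Scanning for consecutive runs:
  'x' x 3
  's' x 4
  'x' x 2
  'u' x 1
  'x' x 1
RLE = "x3s4x2u1x1"


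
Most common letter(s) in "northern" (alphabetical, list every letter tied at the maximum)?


Word: "northern"
Letter counts:
  'e': 1
  'h': 1
  'n': 2
  'o': 1
  'r': 2
  't': 1
Maximum count = 2
Most frequent = 'n', 'r' (2 times each)


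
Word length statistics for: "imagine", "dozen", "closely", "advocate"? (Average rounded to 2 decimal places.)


Lengths: "imagine"=7, "dozen"=5, "closely"=7, "advocate"=8
Sum = 27, Count = 4
Average = 27/4 = 6.75
= avg=6.75, min=5, max=8


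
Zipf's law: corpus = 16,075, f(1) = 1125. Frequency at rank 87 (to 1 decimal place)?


Zipf's law: f(r) = f(1) / r
f(1) = 1125
f(87) = 1125 / 87
= 12.9 occurrences


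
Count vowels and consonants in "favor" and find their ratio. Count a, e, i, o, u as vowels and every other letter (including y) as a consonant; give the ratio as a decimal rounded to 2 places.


Word: "favor"
Vowels (a,e,i,o,u): 2
Consonants: 3
Ratio = 2/3
= 0.67


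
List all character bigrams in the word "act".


Word: "act" (length 3)
Number of bigrams = 3 - 2 + 1 = 2
  Position 0: "ac"
  Position 1: "ct"
Bigrams = "ac", "ct"


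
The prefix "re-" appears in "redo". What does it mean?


Prefix: re-
As in: redo -> re- + do
Meaning = again


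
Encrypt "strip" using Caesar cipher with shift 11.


Word: "strip"
Shift: 11
Each letter → (letter + shift) mod 26:
  's' (18) + 11 = 3 → 'd'
  't' (19) + 11 = 4 → 'e'
  'r' (17) + 11 = 2 → 'c'
  'i' (8) + 11 = 19 → 't'
  'p' (15) + 11 = 0 → 'a'
Result = "decta"


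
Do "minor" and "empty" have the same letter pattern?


Pattern of "minor": [0, 1, 2, 3, 4]
Pattern of "empty": [0, 1, 2, 3, 4]
Patterns match
Same pattern = Yes


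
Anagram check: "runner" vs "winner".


Word 1: "runner" → sorted: ennrru
Word 2: "winner" → sorted: einnrw
Same letters? ennrru != einnrw
Anagram = No


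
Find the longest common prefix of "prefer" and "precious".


Word 1: "prefer"
Word 2: "precious"
Comparing from start:
  Pos 0: 'p' == 'p'
  Pos 1: 'r' == 'r'
  Pos 2: 'e' == 'e'
  Pos 3: 'f' != 'c' (stop)
LCP = "pre" (length 3)


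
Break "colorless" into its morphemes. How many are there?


Word: "colorless"
Morphemes: color | -less
Each morpheme carries meaning
= 2 morphemes


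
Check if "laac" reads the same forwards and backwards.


Word: "laac"
Reversed: "caal"
Forward == Backward? laac != caal
Palindrome = No


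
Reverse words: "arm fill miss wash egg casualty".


Original: "arm fill miss wash egg casualty"
Words (1..n): arm | fill | miss | wash | egg | casualty
Reversed (n..1): casualty | egg | wash | miss | fill | arm
Result = "casualty egg wash miss fill arm"


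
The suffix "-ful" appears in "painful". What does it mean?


Suffix: -ful
Example: painful = pain + -ful
Meaning = full of


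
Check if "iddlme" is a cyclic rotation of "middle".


Word: "middle", Candidate: "iddlme"
Method: check if candidate is substring of word+word
"middlemiddle" contains "iddlme"? No
Is rotation = No


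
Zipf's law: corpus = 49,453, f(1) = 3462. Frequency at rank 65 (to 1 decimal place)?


Zipf's law: f(r) = f(1) / r
f(1) = 3462
f(65) = 3462 / 65
= 53.3 occurrences


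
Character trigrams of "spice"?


Word: "spice" (length 5)
Number of trigrams = 5 - 3 + 1 = 3
  Position 0: "spi"
  Position 1: "pic"
  Position 2: "ice"
Trigrams = "spi", "pic", "ice"


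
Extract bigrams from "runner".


Word: "runner" (length 6)
Number of bigrams = 6 - 2 + 1 = 5
  Position 0: "ru"
  Position 1: "un"
  Position 2: "nn"
  Position 3: "ne"
  Position 4: "er"
Bigrams = "ru", "un", "nn", "ne", "er"


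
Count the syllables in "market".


Word: "market"
Syllable breakdown: mar · ket
Counting: 2 parts
= 2 syllables


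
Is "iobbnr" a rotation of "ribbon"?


Word: "ribbon", Candidate: "iobbnr"
Method: check if candidate is substring of word+word
"ribbonribbon" contains "iobbnr"? No
Is rotation = No


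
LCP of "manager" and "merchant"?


Word 1: "manager"
Word 2: "merchant"
Comparing from start:
  Pos 0: 'm' == 'm'
  Pos 1: 'a' != 'e' (stop)
LCP = "m" (length 1)


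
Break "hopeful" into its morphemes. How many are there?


Word: "hopeful"
Morphemes: hope / -ful
Each morpheme carries meaning
= 2 morphemes


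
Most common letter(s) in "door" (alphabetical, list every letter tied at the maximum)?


Word: "door"
Letter counts:
  'd': 1
  'o': 2
  'r': 1
Maximum count = 2
Most frequent = 'o' (2 times each)


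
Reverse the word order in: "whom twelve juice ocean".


Original: "whom twelve juice ocean"
Words (1..n): whom | twelve | juice | ocean
Reversed (n..1): ocean | juice | twelve | whom
Result = "ocean juice twelve whom"


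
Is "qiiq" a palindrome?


Word: "qiiq"
Reversed: "qiiq"
Forward == Backward? qiiq == qiiq
Palindrome = Yes


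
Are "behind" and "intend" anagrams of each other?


Word 1: "behind" → sorted: bdehin
Word 2: "intend" → sorted: deinnt
Same letters? bdehin != deinnt
Anagram = No


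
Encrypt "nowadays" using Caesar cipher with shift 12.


Word: "nowadays"
Shift: 12
Each letter → (letter + shift) mod 26:
  'n' (13) + 12 = 25 → 'z'
  'o' (14) + 12 = 0 → 'a'
  'w' (22) + 12 = 8 → 'i'
  'a' (0) + 12 = 12 → 'm'
  'd' (3) + 12 = 15 → 'p'
  'a' (0) + 12 = 12 → 'm'
  'y' (24) + 12 = 10 → 'k'
  's' (18) + 12 = 4 → 'e'
Result = "zaimpmke"


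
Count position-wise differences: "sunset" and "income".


Comparing character by character (same length = 6):
  Pos 0: 's' vs 'i' !=
  Pos 1: 'u' vs 'n' !=
  Pos 2: 'n' vs 'c' !=
  Pos 3: 's' vs 'o' !=
  Pos 4: 'e' vs 'm' !=
  Pos 5: 't' vs 'e' !=
Hamming distance = 6


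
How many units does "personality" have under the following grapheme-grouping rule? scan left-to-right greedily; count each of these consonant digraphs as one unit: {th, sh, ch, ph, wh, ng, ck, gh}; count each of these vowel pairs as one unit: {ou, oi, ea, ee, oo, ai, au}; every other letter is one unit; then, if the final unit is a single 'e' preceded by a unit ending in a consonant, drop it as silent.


Word: "personality" (11 letters)
Left-to-right scan:
  [1] 'p' (letter)
  [2] 'e' (letter)
  [3] 'r' (letter)
  [4] 's' (letter)
  [5] 'o' (letter)
  [6] 'n' (letter)
  [7] 'a' (letter)
  [8] 'l' (letter)
  [9] 'i' (letter)
  [10] 't' (letter)
  [11] 'y' (letter)
Units from scan: 11
Sound units = 11 units


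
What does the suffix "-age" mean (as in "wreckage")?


Suffix: -age
Example: wreckage = wreck + -age
Meaning = result / collection


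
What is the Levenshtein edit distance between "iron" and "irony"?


Word 1: "iron" (length 4)
Word 2: "irony" (length 5)
One optimal edit sequence (insert/delete/substitute each cost 1):
  1. keep 'i'
  2. keep 'r'
  3. keep 'o'
  4. keep 'n'
  5. insert 'y'  (+1)
Total edit operations: 1
Edit distance = 1


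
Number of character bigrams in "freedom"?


Word: "freedom" (length 7)
Number of 2-grams = length - 2 + 1 = 7 - 2 + 1
= 6


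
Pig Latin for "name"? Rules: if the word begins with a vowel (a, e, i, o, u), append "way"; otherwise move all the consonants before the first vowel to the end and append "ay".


Word: "name"
Starts with consonant(s) → move to end, add 'ay'
Consonant cluster: "n"
Pig Latin = "amenay"


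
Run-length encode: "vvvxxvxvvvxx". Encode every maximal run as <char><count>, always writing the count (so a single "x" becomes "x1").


String: "vvvxxvxvvvxx"
Scanning for consecutive runs:
  'v' x 3
  'x' x 2
  'v' x 1
  'x' x 1
  'v' x 3
  'x' x 2
RLE = "v3x2v1x1v3x2"


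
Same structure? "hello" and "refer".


Pattern of "hello": [0, 1, 2, 2, 3]
Pattern of "refer": [0, 1, 2, 1, 0]
Patterns do not match
Same pattern = No


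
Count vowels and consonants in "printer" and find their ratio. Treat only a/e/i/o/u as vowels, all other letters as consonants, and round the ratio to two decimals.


Word: "printer"
Vowels (a,e,i,o,u): 2
Consonants: 5
Ratio = 2/5
= 0.40


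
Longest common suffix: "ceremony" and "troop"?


Word 1: "ceremony"
Word 2: "troop"
Comparing from end:
  Pos -1: 'y' != 'p' (stop)
LCS = "" (length 0)


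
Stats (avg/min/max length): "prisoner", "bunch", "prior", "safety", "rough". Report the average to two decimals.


Lengths: "prisoner"=8, "bunch"=5, "prior"=5, "safety"=6, "rough"=5
Sum = 29, Count = 5
Average = 29/5 = 5.80
= avg=5.80, min=5, max=8


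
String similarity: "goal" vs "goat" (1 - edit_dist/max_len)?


Word 1: "goal" (length 4)
Word 2: "goat" (length 4)
One optimal edit sequence:
  1. keep 'g'
  2. keep 'o'
  3. keep 'a'
  4. substitute 'l' -> 't'  (+1)
Edit distance = 1
Max length = max(4, 4) = 4
Similarity = 1 - 1/4
= 0.7500


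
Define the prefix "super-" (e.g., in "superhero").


Prefix: super-
As in: superhero -> super- + hero
Meaning = above / beyond


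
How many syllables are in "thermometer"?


Word: "thermometer"
Syllable breakdown: ther / mom / e / ter
Counting: 4 parts
= 4 syllables


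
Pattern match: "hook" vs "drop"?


Pattern of "hook": [0, 1, 1, 2]
Pattern of "drop": [0, 1, 2, 3]
Patterns do not match
Same pattern = No


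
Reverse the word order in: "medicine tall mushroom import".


Original: "medicine tall mushroom import"
Words (1..n): medicine | tall | mushroom | import
Reversed (n..1): import | mushroom | tall | medicine
Result = "import mushroom tall medicine"


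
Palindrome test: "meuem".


Word: "meuem"
Reversed: "meuem"
Forward == Backward? meuem == meuem
Palindrome = Yes


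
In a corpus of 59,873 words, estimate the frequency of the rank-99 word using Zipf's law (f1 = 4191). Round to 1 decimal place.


Zipf's law: f(r) = f(1) / r
f(1) = 4191
f(99) = 4191 / 99
= 42.3 occurrences


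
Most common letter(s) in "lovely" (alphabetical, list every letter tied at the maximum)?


Word: "lovely"
Letter counts:
  'e': 1
  'l': 2
  'o': 1
  'v': 1
  'y': 1
Maximum count = 2
Most frequent = 'l' (2 times each)


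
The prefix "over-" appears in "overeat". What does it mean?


Prefix: over-
As in: overeat -> over- + eat
Meaning = excessive


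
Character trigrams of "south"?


Word: "south" (length 5)
Number of trigrams = 5 - 3 + 1 = 3
  Position 0: "sou"
  Position 1: "out"
  Position 2: "uth"
Trigrams = "sou", "out", "uth"


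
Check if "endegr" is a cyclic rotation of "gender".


Word: "gender", Candidate: "endegr"
Method: check if candidate is substring of word+word
"gendergender" contains "endegr"? No
Is rotation = No


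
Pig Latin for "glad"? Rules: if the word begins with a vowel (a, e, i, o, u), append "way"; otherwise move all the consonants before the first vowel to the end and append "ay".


Word: "glad"
Starts with consonant(s) → move to end, add 'ay'
Consonant cluster: "gl"
Pig Latin = "adglay"


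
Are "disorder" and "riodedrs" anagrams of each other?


Word 1: "disorder" → sorted: ddeiorrs
Word 2: "riodedrs" → sorted: ddeiorrs
Same letters? ddeiorrs == ddeiorrs
Anagram = Yes


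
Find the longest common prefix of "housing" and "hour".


Word 1: "housing"
Word 2: "hour"
Comparing from start:
  Pos 0: 'h' == 'h'
  Pos 1: 'o' == 'o'
  Pos 2: 'u' == 'u'
  Pos 3: 's' != 'r' (stop)
LCP = "hou" (length 3)


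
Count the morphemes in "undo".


Word: "undo"
Morphemes: un- / do
Each morpheme carries meaning
= 2 morphemes


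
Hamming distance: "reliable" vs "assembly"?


Comparing character by character (same length = 8):
  Pos 0: 'r' vs 'a' !=
  Pos 1: 'e' vs 's' !=
  Pos 2: 'l' vs 's' !=
  Pos 3: 'i' vs 'e' !=
  Pos 4: 'a' vs 'm' !=
  Pos 5: 'b' vs 'b' =
  Pos 6: 'l' vs 'l' =
  Pos 7: 'e' vs 'y' !=
Hamming distance = 6


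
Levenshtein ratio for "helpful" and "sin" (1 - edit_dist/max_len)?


Word 1: "helpful" (length 7)
Word 2: "sin" (length 3)
One optimal edit sequence:
  1. delete 'h'  (+1)
  2. delete 'e'  (+1)
  3. delete 'l'  (+1)
  4. delete 'p'  (+1)
  5. substitute 'f' -> 's'  (+1)
  6. substitute 'u' -> 'i'  (+1)
  7. substitute 'l' -> 'n'  (+1)
Edit distance = 7
Max length = max(7, 3) = 7
Similarity = 1 - 7/7
= 0.0000


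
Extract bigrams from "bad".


Word: "bad" (length 3)
Number of bigrams = 3 - 2 + 1 = 2
  Position 0: "ba"
  Position 1: "ad"
Bigrams = "ba", "ad"


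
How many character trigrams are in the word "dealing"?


Word: "dealing" (length 7)
Number of 3-grams = length - 3 + 1 = 7 - 3 + 1
= 5


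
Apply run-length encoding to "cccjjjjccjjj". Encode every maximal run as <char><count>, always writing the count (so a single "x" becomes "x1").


String: "cccjjjjccjjj"
Scanning for consecutive runs:
  'c' x 3
  'j' x 4
  'c' x 2
  'j' x 3
RLE = "c3j4c2j3"


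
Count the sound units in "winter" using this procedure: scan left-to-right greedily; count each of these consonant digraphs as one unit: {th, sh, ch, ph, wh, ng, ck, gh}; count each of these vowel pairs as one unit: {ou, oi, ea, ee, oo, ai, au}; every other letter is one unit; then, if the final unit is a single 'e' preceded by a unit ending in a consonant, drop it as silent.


Word: "winter" (6 letters)
Left-to-right scan:
  1. 'w' (letter)
  2. 'i' (letter)
  3. 'n' (letter)
  4. 't' (letter)
  5. 'e' (letter)
  6. 'r' (letter)
Units from scan: 6
Sound units = 6 units


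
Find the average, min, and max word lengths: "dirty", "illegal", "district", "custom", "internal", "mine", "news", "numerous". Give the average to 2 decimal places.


Lengths: "dirty"=5, "illegal"=7, "district"=8, "custom"=6, "internal"=8, "mine"=4, "news"=4, "numerous"=8
Sum = 50, Count = 8
Average = 50/8 = 6.25
= avg=6.25, min=4, max=8


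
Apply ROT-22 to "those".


Word: "those"
Shift: 22
Each letter → (letter + shift) mod 26:
  't' (19) + 22 = 15 → 'p'
  'h' (7) + 22 = 3 → 'd'
  'o' (14) + 22 = 10 → 'k'
  's' (18) + 22 = 14 → 'o'
  'e' (4) + 22 = 0 → 'a'
Result = "pdkoa"


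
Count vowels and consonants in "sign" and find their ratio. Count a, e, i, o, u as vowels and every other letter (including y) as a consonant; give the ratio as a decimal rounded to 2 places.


Word: "sign"
Vowels (a,e,i,o,u): 1
Consonants: 3
Ratio = 1/3
= 0.33


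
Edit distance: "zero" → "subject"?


Word 1: "zero" (length 4)
Word 2: "subject" (length 7)
One optimal edit sequence (insert/delete/substitute each cost 1):
  1. insert 's'  (+1)
  2. insert 'u'  (+1)
  3. insert 'b'  (+1)
  4. substitute 'z' -> 'j'  (+1)
  5. keep 'e'
  6. substitute 'r' -> 'c'  (+1)
  7. substitute 'o' -> 't'  (+1)
Total edit operations: 6
Edit distance = 6


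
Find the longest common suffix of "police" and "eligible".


Word 1: "police"
Word 2: "eligible"
Comparing from end:
  Pos -1: 'e' == 'e'
  Pos -2: 'c' != 'l' (stop)
LCS = "e" (length 1)


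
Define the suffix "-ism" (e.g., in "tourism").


Suffix: -ism
Example: tourism (tour + -ism)
Meaning = belief / practice


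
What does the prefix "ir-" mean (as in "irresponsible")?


Prefix: ir-
Example: irresponsible (ir- + responsible)
Meaning = not


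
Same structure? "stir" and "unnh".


Pattern of "stir": [0, 1, 2, 3]
Pattern of "unnh": [0, 1, 1, 2]
Patterns do not match
Same pattern = No


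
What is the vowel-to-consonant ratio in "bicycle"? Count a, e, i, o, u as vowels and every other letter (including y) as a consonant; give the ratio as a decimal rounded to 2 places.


Word: "bicycle"
Vowels (a,e,i,o,u): 2
Consonants: 5
Ratio = 2/5
= 0.40


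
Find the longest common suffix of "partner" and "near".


Word 1: "partner"
Word 2: "near"
Comparing from end:
  Pos -1: 'r' == 'r'
  Pos -2: 'e' != 'a' (stop)
LCS = "r" (length 1)


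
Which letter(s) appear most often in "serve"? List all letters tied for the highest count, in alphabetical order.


Word: "serve"
Letter counts:
  'e': 2
  'r': 1
  's': 1
  'v': 1
Maximum count = 2
Most frequent = 'e' (2 times each)


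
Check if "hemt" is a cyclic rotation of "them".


Word: "them", Candidate: "hemt"
Method: check if candidate is substring of word+word
"themthem" contains "hemt"? Yes
Is rotation = Yes


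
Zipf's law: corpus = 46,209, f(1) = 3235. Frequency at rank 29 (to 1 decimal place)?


Zipf's law: f(r) = f(1) / r
f(1) = 3235
f(29) = 3235 / 29
= 111.6 occurrences


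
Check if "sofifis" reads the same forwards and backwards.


Word: "sofifis"
Reversed: "sififos"
Forward == Backward? sofifis != sififos
Palindrome = No


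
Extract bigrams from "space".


Word: "space" (length 5)
Number of bigrams = 5 - 2 + 1 = 4
  Position 0: "sp"
  Position 1: "pa"
  Position 2: "ac"
  Position 3: "ce"
Bigrams = "sp", "pa", "ac", "ce"


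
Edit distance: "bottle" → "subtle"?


Word 1: "bottle" (length 6)
Word 2: "subtle" (length 6)
One optimal edit sequence (insert/delete/substitute each cost 1):
  1. substitute 'b' -> 's'  (+1)
  2. substitute 'o' -> 'u'  (+1)
  3. substitute 't' -> 'b'  (+1)
  4. keep 't'
  5. keep 'l'
  6. keep 'e'
Total edit operations: 3
Edit distance = 3


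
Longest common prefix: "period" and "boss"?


Word 1: "period"
Word 2: "boss"
Comparing from start:
  Pos 0: 'p' != 'b' (stop)
LCP = "" (length 0)


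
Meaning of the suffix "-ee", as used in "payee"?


Suffix: -ee
Example: payee = pay + -ee
Meaning = one who receives


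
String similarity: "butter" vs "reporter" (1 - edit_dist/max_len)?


Word 1: "butter" (length 6)
Word 2: "reporter" (length 8)
One optimal edit sequence:
  1. insert 'r'  (+1)
  2. insert 'e'  (+1)
  3. substitute 'b' -> 'p'  (+1)
  4. substitute 'u' -> 'o'  (+1)
  5. substitute 't' -> 'r'  (+1)
  6. keep 't'
  7. keep 'e'
  8. keep 'r'
Edit distance = 5
Max length = max(6, 8) = 8
Similarity = 1 - 5/8
= 0.3750


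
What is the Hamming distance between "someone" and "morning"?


Comparing character by character (same length = 7):
  Pos 0: 's' vs 'm' !=
  Pos 1: 'o' vs 'o' =
  Pos 2: 'm' vs 'r' !=
  Pos 3: 'e' vs 'n' !=
  Pos 4: 'o' vs 'i' !=
  Pos 5: 'n' vs 'n' =
  Pos 6: 'e' vs 'g' !=
Hamming distance = 5


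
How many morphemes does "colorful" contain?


Word: "colorful"
Morphemes: color / -ful
Each morpheme carries meaning
= 2 morphemes


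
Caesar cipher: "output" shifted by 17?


Word: "output"
Shift: 17
Each letter → (letter + shift) mod 26:
  'o' (14) + 17 = 5 → 'f'
  'u' (20) + 17 = 11 → 'l'
  't' (19) + 17 = 10 → 'k'
  'p' (15) + 17 = 6 → 'g'
  'u' (20) + 17 = 11 → 'l'
  't' (19) + 17 = 10 → 'k'
Result = "flkglk"


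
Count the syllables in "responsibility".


Word: "responsibility"
Syllable breakdown: re | spon | si | bil | i | ty
Counting: 6 parts
= 6 syllables


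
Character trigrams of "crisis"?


Word: "crisis" (length 6)
Number of trigrams = 6 - 3 + 1 = 4
  Position 0: "cri"
  Position 1: "ris"
  Position 2: "isi"
  Position 3: "sis"
Trigrams = "cri", "ris", "isi", "sis"


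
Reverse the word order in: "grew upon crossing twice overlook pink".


Original: "grew upon crossing twice overlook pink"
Words (1..n): grew | upon | crossing | twice | overlook | pink
Reversed (n..1): pink | overlook | twice | crossing | upon | grew
Result = "pink overlook twice crossing upon grew"


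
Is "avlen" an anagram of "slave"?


Word 1: "slave" → sorted: aelsv
Word 2: "avlen" → sorted: aelnv
Same letters? aelsv != aelnv
Anagram = No


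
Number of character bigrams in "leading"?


Word: "leading" (length 7)
Number of 2-grams = length - 2 + 1 = 7 - 2 + 1
= 6


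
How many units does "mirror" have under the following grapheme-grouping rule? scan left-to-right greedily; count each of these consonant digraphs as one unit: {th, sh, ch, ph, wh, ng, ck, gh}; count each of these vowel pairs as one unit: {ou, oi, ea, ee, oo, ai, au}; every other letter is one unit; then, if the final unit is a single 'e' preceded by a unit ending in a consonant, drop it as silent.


Word: "mirror" (6 letters)
Left-to-right scan:
  [1] 'm' (letter)
  [2] 'i' (letter)
  [3] 'r' (letter)
  [4] 'r' (letter)
  [5] 'o' (letter)
  [6] 'r' (letter)
Units from scan: 6
Sound units = 6 units


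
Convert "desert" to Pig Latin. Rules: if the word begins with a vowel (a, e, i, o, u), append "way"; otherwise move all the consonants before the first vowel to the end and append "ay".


Word: "desert"
Starts with consonant(s) → move to end, add 'ay'
Consonant cluster: "d"
Pig Latin = "esertday"


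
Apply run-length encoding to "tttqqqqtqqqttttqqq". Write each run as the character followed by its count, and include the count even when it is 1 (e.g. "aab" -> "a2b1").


String: "tttqqqqtqqqttttqqq"
Scanning for consecutive runs:
  't' x 3
  'q' x 4
  't' x 1
  'q' x 3
  't' x 4
  'q' x 3
RLE = "t3q4t1q3t4q3"


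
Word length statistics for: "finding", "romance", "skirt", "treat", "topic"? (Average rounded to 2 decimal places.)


Lengths: "finding"=7, "romance"=7, "skirt"=5, "treat"=5, "topic"=5
Sum = 29, Count = 5
Average = 29/5 = 5.80
= avg=5.80, min=5, max=7


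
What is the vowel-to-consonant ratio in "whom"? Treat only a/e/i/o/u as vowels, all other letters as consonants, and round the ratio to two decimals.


Word: "whom"
Vowels (a,e,i,o,u): 1
Consonants: 3
Ratio = 1/3
= 0.33


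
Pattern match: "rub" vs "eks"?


Pattern of "rub": [0, 1, 2]
Pattern of "eks": [0, 1, 2]
Patterns match
Same pattern = Yes


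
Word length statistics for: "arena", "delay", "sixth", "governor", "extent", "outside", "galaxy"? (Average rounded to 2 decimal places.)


Lengths: "arena"=5, "delay"=5, "sixth"=5, "governor"=8, "extent"=6, "outside"=7, "galaxy"=6
Sum = 42, Count = 7
Average = 42/7 = 6.00
= avg=6.00, min=5, max=8


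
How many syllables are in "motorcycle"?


Word: "motorcycle"
Syllable breakdown: mo | tor | cy | cle
Counting: 4 parts
= 4 syllables


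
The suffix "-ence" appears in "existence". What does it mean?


Suffix: -ence
As in: existence -> exist + -ence
Meaning = state of


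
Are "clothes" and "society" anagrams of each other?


Word 1: "clothes" → sorted: cehlost
Word 2: "society" → sorted: ceiosty
Same letters? cehlost != ceiosty
Anagram = No


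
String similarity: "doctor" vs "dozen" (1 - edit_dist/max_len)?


Word 1: "doctor" (length 6)
Word 2: "dozen" (length 5)
One optimal edit sequence:
  1. keep 'd'
  2. keep 'o'
  3. delete 'c'  (+1)
  4. substitute 't' -> 'z'  (+1)
  5. substitute 'o' -> 'e'  (+1)
  6. substitute 'r' -> 'n'  (+1)
Edit distance = 4
Max length = max(6, 5) = 6
Similarity = 1 - 4/6
= 0.3333


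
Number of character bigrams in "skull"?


Word: "skull" (length 5)
Number of 2-grams = length - 2 + 1 = 5 - 2 + 1
= 4


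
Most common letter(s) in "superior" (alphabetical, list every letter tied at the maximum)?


Word: "superior"
Letter counts:
  'e': 1
  'i': 1
  'o': 1
  'p': 1
  'r': 2
  's': 1
  'u': 1
Maximum count = 2
Most frequent = 'r' (2 times each)


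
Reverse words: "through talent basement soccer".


Original: "through talent basement soccer"
Words (1..n): through | talent | basement | soccer
Reversed (n..1): soccer | basement | talent | through
Result = "soccer basement talent through"


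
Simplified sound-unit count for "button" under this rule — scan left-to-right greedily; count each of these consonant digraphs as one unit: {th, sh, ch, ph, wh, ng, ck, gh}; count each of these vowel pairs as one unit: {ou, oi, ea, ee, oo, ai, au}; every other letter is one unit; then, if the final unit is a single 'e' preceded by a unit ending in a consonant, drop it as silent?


Word: "button" (6 letters)
Left-to-right scan:
  [1] 'b' (letter)
  [2] 'u' (letter)
  [3] 't' (letter)
  [4] 't' (letter)
  [5] 'o' (letter)
  [6] 'n' (letter)
Units from scan: 6
Sound units = 6 units


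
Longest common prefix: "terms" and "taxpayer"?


Word 1: "terms"
Word 2: "taxpayer"
Comparing from start:
  Pos 0: 't' == 't'
  Pos 1: 'e' != 'a' (stop)
LCP = "t" (length 1)


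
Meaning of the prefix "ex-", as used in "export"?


Prefix: ex-
As in: export -> ex- + port
Meaning = out / former


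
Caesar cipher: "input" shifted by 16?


Word: "input"
Shift: 16
Each letter → (letter + shift) mod 26:
  'i' (8) + 16 = 24 → 'y'
  'n' (13) + 16 = 3 → 'd'
  'p' (15) + 16 = 5 → 'f'
  'u' (20) + 16 = 10 → 'k'
  't' (19) + 16 = 9 → 'j'
Result = "ydfkj"


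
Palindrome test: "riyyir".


Word: "riyyir"
Reversed: "riyyir"
Forward == Backward? riyyir == riyyir
Palindrome = Yes


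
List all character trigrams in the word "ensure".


Word: "ensure" (length 6)
Number of trigrams = 6 - 3 + 1 = 4
  Position 0: "ens"
  Position 1: "nsu"
  Position 2: "sur"
  Position 3: "ure"
Trigrams = "ens", "nsu", "sur", "ure"


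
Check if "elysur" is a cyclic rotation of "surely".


Word: "surely", Candidate: "elysur"
Method: check if candidate is substring of word+word
"surelysurely" contains "elysur"? Yes
Is rotation = Yes


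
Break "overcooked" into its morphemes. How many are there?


Word: "overcooked"
Morphemes: over- / cook / -ed
Each morpheme carries meaning
= 3 morphemes
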